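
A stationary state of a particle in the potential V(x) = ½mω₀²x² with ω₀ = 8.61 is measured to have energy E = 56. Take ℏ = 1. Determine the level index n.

Invert E_n = (n + ½)ℏω₀: n = E/ℏω₀ − ½ = 6.004, so n = 6.

n = 6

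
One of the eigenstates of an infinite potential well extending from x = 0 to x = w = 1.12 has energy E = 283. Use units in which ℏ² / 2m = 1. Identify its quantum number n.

For an infinite well E_n = n²π²ℏ²/(2mw²), so n = (w/πℏ)√(2mE).
n = (1.12/π) × √(2 × 0.5 × 283) = 5.997 → n = 6.

n = 6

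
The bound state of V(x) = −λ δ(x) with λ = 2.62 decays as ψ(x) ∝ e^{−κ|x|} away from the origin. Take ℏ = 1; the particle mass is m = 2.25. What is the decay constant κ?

Integrate −(ℏ²/2m)ψ'' − λδ(x)ψ = Eψ from −ε to +ε: the ψ'' term gives ψ'(0⁺) − ψ'(0⁻) and the δ term gives −(2mλ/ℏ²)ψ(0).
With ψ ∝ e^{−κ|x|} this yields −2κ = −2mλ/ℏ², so κ = mλ/ℏ² = 5.895.

κ = 5.90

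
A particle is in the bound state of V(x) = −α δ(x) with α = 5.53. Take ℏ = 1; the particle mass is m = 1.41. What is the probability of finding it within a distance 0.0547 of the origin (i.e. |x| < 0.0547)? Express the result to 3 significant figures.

The normalised bound state is ψ = √κ e^{−κ|x|} with κ = mα/ℏ² = 7.797.
P(|x| < d) = ∫_{−d}^{d} κ e^{−2κ|x|} dx = 1 − e^{−2κd} = 1 − e^{−0.8530} = 0.5739.

P = 0.574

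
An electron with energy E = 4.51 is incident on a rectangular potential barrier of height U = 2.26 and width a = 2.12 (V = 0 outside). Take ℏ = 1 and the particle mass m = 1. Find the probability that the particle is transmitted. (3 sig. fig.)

T = 0.893

E > U: inside the barrier k₂ = √(2m(E − U))/ℏ = 2.121, k₂a = 4.497.
Matching at both interfaces gives T⁻¹ = 1 + U² sin²(k₂a) / [4E(E − U)] = 1.120, hence T = 0.893.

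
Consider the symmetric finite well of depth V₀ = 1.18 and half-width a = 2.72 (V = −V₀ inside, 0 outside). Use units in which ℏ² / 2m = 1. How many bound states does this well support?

The dimensionless depth is z₀ = a√(2mV₀)/ℏ = 2.72 × √(1.180) = 2.955.
A new bound state (alternating even/odd) appears each time z₀ passes a multiple of π/2, so N = ⌊2z₀/π⌋ + 1 = ⌊1.881⌋ + 1 = 2.

N = 2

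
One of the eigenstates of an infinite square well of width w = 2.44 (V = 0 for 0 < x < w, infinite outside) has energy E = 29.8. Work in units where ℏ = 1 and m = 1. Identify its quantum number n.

For an infinite well E_n = n²π²ℏ²/(2mw²), so n = (w/πℏ)√(2mE).
n = (2.44/π) × √(2 × 1 × 29.8) = 5.996 → n = 6.

n = 6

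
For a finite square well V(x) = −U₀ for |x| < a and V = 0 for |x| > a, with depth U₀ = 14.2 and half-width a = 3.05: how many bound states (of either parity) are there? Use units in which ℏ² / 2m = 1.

N = 8

Define the well-strength parameter z₀ = (a/ℏ)√(2mU₀) = 3.05 × √(2·0.5·14.2) = 11.49.
The even/odd transcendental equations gain one root per π/2 in z₀, giving N = 1 + ⌊2z₀/π⌋ = 1 + ⌊7.317⌋ = 8.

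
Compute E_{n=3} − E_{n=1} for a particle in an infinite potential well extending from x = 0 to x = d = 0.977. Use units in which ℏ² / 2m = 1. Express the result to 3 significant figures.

E_n = n²π²ℏ²/(2md²), so ΔE = (3² − 1²) π²ℏ²/(2md²).
ΔE = 8 × π² / (2 × 0.5 × 0.977²) = 82.72.

ΔE = 82.7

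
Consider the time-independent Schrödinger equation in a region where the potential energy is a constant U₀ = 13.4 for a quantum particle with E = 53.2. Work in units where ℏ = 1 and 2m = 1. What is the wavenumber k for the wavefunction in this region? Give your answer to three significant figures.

k = 6.31

With E > U₀ the solution is oscillatory, ψ ∝ e^{±ikx} with k = √(2m(E − U₀))/ℏ.
k = √(2 × 0.5 × 39.8) = 6.309.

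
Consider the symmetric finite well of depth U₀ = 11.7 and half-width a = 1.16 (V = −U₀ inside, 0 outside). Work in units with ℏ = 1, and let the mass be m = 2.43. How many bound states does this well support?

N = 6

Define the well-strength parameter z₀ = (a/ℏ)√(2mU₀) = 1.16 × √(2·2.43·11.7) = 8.747.
The even/odd transcendental equations gain one root per π/2 in z₀, giving N = 1 + ⌊2z₀/π⌋ = 1 + ⌊5.569⌋ = 6.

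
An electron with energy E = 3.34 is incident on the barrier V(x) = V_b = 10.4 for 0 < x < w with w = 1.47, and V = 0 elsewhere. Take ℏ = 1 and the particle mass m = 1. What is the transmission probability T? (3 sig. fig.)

Since E < V_b the interior solution is evanescent with decay constant κ = √(2m(V_b − E))/ℏ = 3.758.
κw = 5.524, sinh(κw) = 125.3.
The exact tunnelling result is T⁻¹ = 1 + V_b² sinh²(κw) / [4E(V_b − E)] = 18000, so T = 0.0000556.

T = 0.0000556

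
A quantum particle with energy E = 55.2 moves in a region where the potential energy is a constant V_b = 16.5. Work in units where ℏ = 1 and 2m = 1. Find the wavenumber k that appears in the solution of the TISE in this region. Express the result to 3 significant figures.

k = 6.22

With E > V_b the solution is oscillatory, ψ ∝ e^{±ikx} with k = √(2m(E − V_b))/ℏ.
k = √(2 × 0.5 × 38.7) = 6.221.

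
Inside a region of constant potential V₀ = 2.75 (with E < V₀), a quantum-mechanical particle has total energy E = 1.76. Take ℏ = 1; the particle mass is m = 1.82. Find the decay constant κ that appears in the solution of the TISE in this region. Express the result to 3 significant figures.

Since E < V₀ the TISE in this region is ψ'' = κ²ψ with κ = √(2m(V₀ − E))/ℏ.
κ = √(2 × 1.82 × 0.99) = 1.898.

κ = 1.90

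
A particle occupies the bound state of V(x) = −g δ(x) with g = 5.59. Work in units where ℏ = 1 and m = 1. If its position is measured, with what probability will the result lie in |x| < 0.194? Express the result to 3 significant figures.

P = 0.886

The normalised bound state is ψ = √κ e^{−κ|x|} with κ = mg/ℏ² = 5.590.
P(|x| < d) = ∫_{−d}^{d} κ e^{−2κ|x|} dx = 1 − e^{−2κd} = 1 − e^{−2.169} = 0.8857.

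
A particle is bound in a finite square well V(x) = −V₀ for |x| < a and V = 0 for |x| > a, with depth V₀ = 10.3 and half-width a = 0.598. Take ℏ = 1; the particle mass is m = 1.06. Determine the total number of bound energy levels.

The dimensionless depth is z₀ = a√(2mV₀)/ℏ = 0.598 × √(21.84) = 2.794.
A new bound state (alternating even/odd) appears each time z₀ passes a multiple of π/2, so N = ⌊2z₀/π⌋ + 1 = ⌊1.779⌋ + 1 = 2.

N = 2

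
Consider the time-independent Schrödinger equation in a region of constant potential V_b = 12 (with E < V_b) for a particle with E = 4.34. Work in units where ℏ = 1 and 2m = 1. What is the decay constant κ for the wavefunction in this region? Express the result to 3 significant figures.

κ = 2.77

Since E < V_b the TISE in this region is ψ'' = κ²ψ with κ = √(2m(V_b − E))/ℏ.
κ = √(2 × 0.5 × 7.66) = 2.768.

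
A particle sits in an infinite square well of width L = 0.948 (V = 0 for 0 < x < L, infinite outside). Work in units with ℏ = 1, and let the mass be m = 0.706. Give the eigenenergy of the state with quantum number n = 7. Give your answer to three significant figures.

E = 381

The infinite-well eigenfunctions ψ_n = √(2/L) sin(nπx/L) vanish at both walls, giving E_n = n²π²ℏ²/(2mL²).
E_7 = 7² × π² / (2 × 0.706 × 0.948²) = 381.1.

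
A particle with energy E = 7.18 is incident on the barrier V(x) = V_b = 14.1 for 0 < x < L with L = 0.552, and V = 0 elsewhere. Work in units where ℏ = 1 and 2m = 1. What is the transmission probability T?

Since E < V_b the interior solution is evanescent with decay constant κ = √(2m(V_b − E))/ℏ = 2.631.
κL = 1.452, sinh(κL) = 2.019.
The exact tunnelling result is T⁻¹ = 1 + V_b² sinh²(κL) / [4E(V_b − E)] = 5.078, so T = 0.197.

T = 0.197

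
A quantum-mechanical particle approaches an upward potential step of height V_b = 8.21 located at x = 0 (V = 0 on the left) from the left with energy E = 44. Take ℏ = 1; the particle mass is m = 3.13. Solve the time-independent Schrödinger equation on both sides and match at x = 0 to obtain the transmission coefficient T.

T = 0.997

On each side the TISE gives plane waves with k = √(2m(E − V))/ℏ: k₁ = √(2·3.13·44) = 16.60, k₂ = √(2·3.13·35.79) = 14.97.
Matching ψ and ψ′ at x = 0 gives r = (k₁ − k₂)/(k₁ + k₂), so R = r² = 0.002661 and T = 1 − R = 0.9973.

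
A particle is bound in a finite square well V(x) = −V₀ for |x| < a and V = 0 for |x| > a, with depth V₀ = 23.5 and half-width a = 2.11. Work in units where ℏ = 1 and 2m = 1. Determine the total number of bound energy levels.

Define the well-strength parameter z₀ = (a/ℏ)√(2mV₀) = 2.11 × √(2·0.5·23.5) = 10.23.
The even/odd transcendental equations gain one root per π/2 in z₀, giving N = 1 + ⌊2z₀/π⌋ = 1 + ⌊6.512⌋ = 7.

N = 7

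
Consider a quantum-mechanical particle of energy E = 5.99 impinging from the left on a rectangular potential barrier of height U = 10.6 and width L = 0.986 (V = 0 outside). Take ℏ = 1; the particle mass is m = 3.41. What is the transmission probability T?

T = 0.0000620

Since E < U the interior solution is evanescent with decay constant κ = √(2m(U − E))/ℏ = 5.607.
κL = 5.529, sinh(κL) = 125.9.
Matching ψ, ψ′ at both faces gives T = [1 + U² sinh²(κL) / (4E(U − E))]⁻¹ = 1/16130 = 0.0000620.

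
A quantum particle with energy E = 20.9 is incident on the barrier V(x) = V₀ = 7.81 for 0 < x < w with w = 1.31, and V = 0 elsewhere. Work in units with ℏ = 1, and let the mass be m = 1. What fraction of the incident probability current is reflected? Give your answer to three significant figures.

E > V₀: inside the barrier k₂ = √(2m(E − V₀))/ℏ = 5.117, k₂w = 6.703.
T = [1 + V₀² sin²(k₂w) / (4E(E − V₀))]⁻¹ = 1/1.009 = 0.991.
R = 1 − T = 0.00917.

R = 0.00917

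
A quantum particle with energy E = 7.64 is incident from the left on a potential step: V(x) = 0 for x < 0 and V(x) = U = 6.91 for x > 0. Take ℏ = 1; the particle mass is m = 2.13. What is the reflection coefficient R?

On each side the TISE gives plane waves with k = √(2m(E − V))/ℏ: k₁ = √(2·2.13·7.64) = 5.705, k₂ = √(2·2.13·0.73) = 1.763.
Continuity of ψ and ψ′ at the step yields the reflection amplitude r = (k₁ − k₂)/(k₁ + k₂) = 0.5278; thus R = |r|² = 0.2785, T = 0.7215.

R = 0.279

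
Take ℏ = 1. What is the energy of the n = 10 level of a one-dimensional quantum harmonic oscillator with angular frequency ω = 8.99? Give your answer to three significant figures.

E = 94.4

Using E_n = (n + ½)ℏω: E_10 = 10.5 × 8.99 = 94.40.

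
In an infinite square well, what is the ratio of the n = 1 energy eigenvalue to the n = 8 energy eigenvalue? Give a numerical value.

Since E_n ∝ n², the ratio is (1/8)² = 0.015625.

0.015625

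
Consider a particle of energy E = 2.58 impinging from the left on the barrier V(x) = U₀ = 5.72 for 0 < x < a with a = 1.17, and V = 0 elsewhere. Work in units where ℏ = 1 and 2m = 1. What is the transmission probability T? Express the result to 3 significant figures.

T = 0.0608

E < U₀: inside the barrier ψ ∝ e^{±κx} with κ = √(2m(U₀ − E))/ℏ = 1.772.
κa = 2.073, sinh(κa) = 3.912.
Matching ψ, ψ′ at both faces gives T = [1 + U₀² sinh²(κa) / (4E(U₀ − E))]⁻¹ = 1/16.46 = 0.0608.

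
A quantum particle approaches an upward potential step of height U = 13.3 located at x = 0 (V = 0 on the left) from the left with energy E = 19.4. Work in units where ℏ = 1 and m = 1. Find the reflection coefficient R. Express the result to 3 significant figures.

The wavenumbers are k₁ = √(2mE)/ℏ = 6.229 on the left and k₂ = √(2m(E − U))/ℏ = 3.493 on the right.
Matching ψ and ψ′ at x = 0 gives r = (k₁ − k₂)/(k₁ + k₂), so R = r² = 0.07921 and T = 1 − R = 0.9208.

R = 0.0792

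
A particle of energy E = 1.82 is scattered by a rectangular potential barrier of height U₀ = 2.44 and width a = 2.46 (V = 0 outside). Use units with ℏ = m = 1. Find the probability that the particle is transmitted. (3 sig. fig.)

E < U₀: inside the barrier ψ ∝ e^{±κx} with κ = √(2m(U₀ − E))/ℏ = 1.114.
κa = 2.739, sinh(κa) = 7.706.
The exact tunnelling result is T⁻¹ = 1 + U₀² sinh²(κa) / [4E(U₀ − E)] = 79.33, so T = 0.0126.

T = 0.0126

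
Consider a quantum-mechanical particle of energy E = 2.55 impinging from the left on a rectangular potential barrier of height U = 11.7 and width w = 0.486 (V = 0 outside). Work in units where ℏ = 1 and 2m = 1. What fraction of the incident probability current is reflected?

R = 0.862

E < U: inside the barrier ψ ∝ e^{±κx} with κ = √(2m(U − E))/ℏ = 3.025.
κw = 1.470, sinh(κw) = 2.060.
The exact tunnelling result is T⁻¹ = 1 + U² sinh²(κw) / [4E(U − E)] = 7.224, so T = 0.138.
R = 1 − T = 0.862.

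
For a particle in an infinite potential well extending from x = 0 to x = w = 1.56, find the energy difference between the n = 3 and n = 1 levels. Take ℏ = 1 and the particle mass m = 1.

ΔE = 16.2

E_n = n²π²ℏ²/(2mw²), so ΔE = (3² − 1²) π²ℏ²/(2mw²).
ΔE = 8 × π² / (2 × 1 × 1.56²) = 16.22.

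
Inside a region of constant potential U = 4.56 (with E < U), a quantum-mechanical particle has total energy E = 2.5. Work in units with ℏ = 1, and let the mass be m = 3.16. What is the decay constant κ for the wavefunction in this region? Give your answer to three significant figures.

κ = 3.61

Since E < U the TISE in this region is ψ'' = κ²ψ with κ = √(2m(U − E))/ℏ.
κ = √(2 × 3.16 × 2.06) = 3.608.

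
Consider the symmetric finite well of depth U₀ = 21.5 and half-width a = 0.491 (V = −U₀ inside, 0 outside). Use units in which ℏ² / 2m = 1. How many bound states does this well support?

The dimensionless depth is z₀ = a√(2mU₀)/ℏ = 0.491 × √(21.50) = 2.277.
A new bound state (alternating even/odd) appears each time z₀ passes a multiple of π/2, so N = ⌊2z₀/π⌋ + 1 = ⌊1.449⌋ + 1 = 2.

N = 2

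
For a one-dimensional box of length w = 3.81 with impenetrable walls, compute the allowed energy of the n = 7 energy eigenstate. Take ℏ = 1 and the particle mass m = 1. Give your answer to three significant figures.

Requiring ψ(0) = ψ(w) = 0 quantises k = nπ/w, hence E_n = ℏ²k²/2m = n²π²ℏ²/(2mw²).
E_7 = 7² × π² / (2 × 1 × 3.81²) = 16.66.

E = 16.7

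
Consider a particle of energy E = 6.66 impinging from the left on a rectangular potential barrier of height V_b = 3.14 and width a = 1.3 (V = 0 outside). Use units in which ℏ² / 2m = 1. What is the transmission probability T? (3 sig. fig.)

Above the barrier the interior wavenumber is k₂ = √(2m(E − V_b))/ℏ = 1.876, giving phase k₂a = 2.439.
T = [1 + V_b² sin²(k₂a) / (4E(E − V_b))]⁻¹ = 1/1.044 = 0.958.

T = 0.958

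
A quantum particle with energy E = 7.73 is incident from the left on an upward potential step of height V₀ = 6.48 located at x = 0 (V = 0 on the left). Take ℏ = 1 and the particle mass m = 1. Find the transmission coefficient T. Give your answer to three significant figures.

The wavenumbers are k₁ = √(2mE)/ℏ = 3.932 on the left and k₂ = √(2m(E − V₀))/ℏ = 1.581 on the right.
Matching ψ and ψ′ at x = 0 gives r = (k₁ − k₂)/(k₁ + k₂), so R = r² = 0.1818 and T = 1 − R = 0.8182.

T = 0.818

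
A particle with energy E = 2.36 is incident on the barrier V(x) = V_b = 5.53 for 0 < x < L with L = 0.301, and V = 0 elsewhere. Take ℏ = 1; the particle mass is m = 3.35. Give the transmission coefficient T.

E < V_b: inside the barrier ψ ∝ e^{±κx} with κ = √(2m(V_b − E))/ℏ = 4.609.
κL = 1.387, sinh(κL) = 1.877.
The exact tunnelling result is T⁻¹ = 1 + V_b² sinh²(κL) / [4E(V_b − E)] = 4.600, so T = 0.217.

T = 0.217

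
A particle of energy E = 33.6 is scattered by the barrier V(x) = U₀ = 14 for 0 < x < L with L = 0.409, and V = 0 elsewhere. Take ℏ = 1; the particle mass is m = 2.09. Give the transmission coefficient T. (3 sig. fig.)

E > U₀: inside the barrier k₂ = √(2m(E − U₀))/ℏ = 9.051, k₂L = 3.702.
Matching at both interfaces gives T⁻¹ = 1 + U₀² sin²(k₂L) / [4E(E − U₀)] = 1.021, hence T = 0.979.

T = 0.979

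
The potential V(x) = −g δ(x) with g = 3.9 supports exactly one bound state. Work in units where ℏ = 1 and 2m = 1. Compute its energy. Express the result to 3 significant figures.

E = -3.80

For x ≠ 0 the bound state is ψ ∝ e^{−κ|x|}; integrating the TISE across the delta gives the cusp condition 2κ = 2mg/ℏ², so κ = 1.950.
Then E = −ℏ²κ²/(2m) = −mg²/(2ℏ²) = -3.803.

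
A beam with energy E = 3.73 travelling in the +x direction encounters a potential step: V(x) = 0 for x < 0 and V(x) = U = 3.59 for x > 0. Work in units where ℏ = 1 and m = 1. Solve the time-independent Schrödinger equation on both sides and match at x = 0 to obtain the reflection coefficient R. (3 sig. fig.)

R = 0.456

The wavenumbers are k₁ = √(2mE)/ℏ = 2.731 on the left and k₂ = √(2m(E − U))/ℏ = 0.5292 on the right.
Matching ψ and ψ′ at x = 0 gives r = (k₁ − k₂)/(k₁ + k₂), so R = r² = 0.4562 and T = 1 − R = 0.5438.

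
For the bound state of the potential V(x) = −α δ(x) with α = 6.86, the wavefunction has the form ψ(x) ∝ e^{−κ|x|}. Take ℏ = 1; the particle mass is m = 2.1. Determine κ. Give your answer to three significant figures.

Integrating the TISE across x = 0 gives the cusp condition ψ'(0⁺) − ψ'(0⁻) = −(2mα/ℏ²)ψ(0).
With ψ ∝ e^{−κ|x|} this yields −2κ = −2mα/ℏ², so κ = mα/ℏ² = 14.41.

κ = 14.4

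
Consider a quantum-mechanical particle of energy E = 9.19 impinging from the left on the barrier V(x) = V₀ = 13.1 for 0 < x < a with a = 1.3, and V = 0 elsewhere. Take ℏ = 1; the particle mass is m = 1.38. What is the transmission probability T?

T = 0.000654

E < V₀: inside the barrier ψ ∝ e^{±κx} with κ = √(2m(V₀ − E))/ℏ = 3.285.
κa = 4.271, sinh(κa) = 35.77.
Matching ψ, ψ′ at both faces gives T = [1 + V₀² sinh²(κa) / (4E(V₀ − E))]⁻¹ = 1/1529 = 0.000654.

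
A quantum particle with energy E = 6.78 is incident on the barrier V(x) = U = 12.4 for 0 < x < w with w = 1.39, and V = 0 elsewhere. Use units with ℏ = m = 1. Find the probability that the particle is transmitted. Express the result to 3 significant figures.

E < U: inside the barrier ψ ∝ e^{±κx} with κ = √(2m(U − E))/ℏ = 3.353.
κw = 4.660, sinh(κw) = 52.82.
The exact tunnelling result is T⁻¹ = 1 + U² sinh²(κw) / [4E(U − E)] = 2816, so T = 0.000355.

T = 0.000355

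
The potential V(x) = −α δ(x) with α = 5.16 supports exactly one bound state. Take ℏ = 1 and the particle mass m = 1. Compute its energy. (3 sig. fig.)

E = -13.3

The bound state is ψ(x) = √κ e^{−κ|x|}. The derivative jump ψ'(0⁺) − ψ'(0⁻) = −(2mα/ℏ²)ψ(0) fixes κ = mα/ℏ² = 5.160.
Then E = −ℏ²κ²/(2m) = −mα²/(2ℏ²) = -13.31.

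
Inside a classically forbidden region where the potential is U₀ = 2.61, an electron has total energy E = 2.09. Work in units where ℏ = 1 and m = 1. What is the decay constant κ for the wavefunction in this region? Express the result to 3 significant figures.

Since E < U₀ the TISE in this region is ψ'' = κ²ψ with κ = √(2m(U₀ − E))/ℏ.
κ = √(2 × 1 × 0.52) = 1.020.

κ = 1.02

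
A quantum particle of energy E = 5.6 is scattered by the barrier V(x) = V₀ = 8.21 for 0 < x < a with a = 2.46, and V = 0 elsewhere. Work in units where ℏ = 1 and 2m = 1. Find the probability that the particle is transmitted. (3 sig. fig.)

Since E < V₀ the interior solution is evanescent with decay constant κ = √(2m(V₀ − E))/ℏ = 1.616.
κa = 3.974, sinh(κa) = 26.60.
The exact tunnelling result is T⁻¹ = 1 + V₀² sinh²(κa) / [4E(V₀ − E)] = 816.5, so T = 0.00122.

T = 0.00122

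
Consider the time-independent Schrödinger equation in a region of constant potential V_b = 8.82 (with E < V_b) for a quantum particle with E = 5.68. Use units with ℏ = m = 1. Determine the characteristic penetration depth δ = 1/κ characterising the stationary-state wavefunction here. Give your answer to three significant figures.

δ = 0.399

Since E < V_b the TISE in this region is ψ'' = κ²ψ with κ = √(2m(V_b − E))/ℏ.
κ = √(2 × 1 × 3.14) = 2.506. The penetration depth is δ = 1/κ = 0.399.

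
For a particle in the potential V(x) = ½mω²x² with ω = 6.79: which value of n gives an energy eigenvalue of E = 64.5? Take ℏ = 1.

Invert E_n = (n + ½)ℏω: n = E/ℏω − ½ = 8.999, so n = 9.

n = 9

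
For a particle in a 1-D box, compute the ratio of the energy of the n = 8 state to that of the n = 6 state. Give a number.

Since E_n ∝ n², the ratio is (8/6)² = 1.77778.

1.77778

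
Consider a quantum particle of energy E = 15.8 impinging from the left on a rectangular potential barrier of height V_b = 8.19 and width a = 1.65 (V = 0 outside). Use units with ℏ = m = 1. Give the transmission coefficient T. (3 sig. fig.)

T = 0.997

E > V_b: inside the barrier k₂ = √(2m(E − V_b))/ℏ = 3.901, k₂a = 6.437.
Matching at both interfaces gives T⁻¹ = 1 + V_b² sin²(k₂a) / [4E(E − V_b)] = 1.003, hence T = 0.997.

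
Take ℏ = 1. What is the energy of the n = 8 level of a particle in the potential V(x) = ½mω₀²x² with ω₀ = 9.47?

E = 80.5

Using E_n = (n + ½)ℏω₀: E_8 = 8.5 × 9.47 = 80.50.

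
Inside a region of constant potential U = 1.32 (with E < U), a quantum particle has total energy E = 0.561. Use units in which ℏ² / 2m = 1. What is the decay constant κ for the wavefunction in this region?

Since E < U the TISE in this region is ψ'' = κ²ψ with κ = √(2m(U − E))/ℏ.
κ = √(2 × 0.5 × 0.759) = 0.8712.

κ = 0.871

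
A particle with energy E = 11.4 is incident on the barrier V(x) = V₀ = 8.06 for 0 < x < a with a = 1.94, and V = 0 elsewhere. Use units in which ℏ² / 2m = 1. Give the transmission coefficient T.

Above the barrier the interior wavenumber is k₂ = √(2m(E − V₀))/ℏ = 1.828, giving phase k₂a = 3.545.
T = [1 + V₀² sin²(k₂a) / (4E(E − V₀))]⁻¹ = 1/1.066 = 0.938.

T = 0.938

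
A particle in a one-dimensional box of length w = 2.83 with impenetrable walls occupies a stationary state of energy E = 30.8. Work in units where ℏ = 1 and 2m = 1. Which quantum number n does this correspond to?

From E_n = n²π²ℏ²/(2mw²) invert to n = √(2mw²E)/(πℏ).
n = (2.83/π) × √(2 × 0.5 × 30.8) = 4.999 → n = 5.

n = 5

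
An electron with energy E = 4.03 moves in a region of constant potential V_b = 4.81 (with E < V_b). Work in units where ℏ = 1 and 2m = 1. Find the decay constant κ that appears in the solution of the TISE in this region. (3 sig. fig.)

Since E < V_b the TISE in this region is ψ'' = κ²ψ with κ = √(2m(V_b − E))/ℏ.
κ = √(2 × 0.5 × 0.78) = 0.8832.

κ = 0.883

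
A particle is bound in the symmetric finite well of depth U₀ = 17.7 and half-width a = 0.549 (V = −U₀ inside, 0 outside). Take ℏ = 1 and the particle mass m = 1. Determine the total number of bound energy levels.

N = 3

Define the well-strength parameter z₀ = (a/ℏ)√(2mU₀) = 0.549 × √(2·1·17.7) = 3.266.
A new bound state (alternating even/odd) appears each time z₀ passes a multiple of π/2, so N = ⌊2z₀/π⌋ + 1 = ⌊2.079⌋ + 1 = 3.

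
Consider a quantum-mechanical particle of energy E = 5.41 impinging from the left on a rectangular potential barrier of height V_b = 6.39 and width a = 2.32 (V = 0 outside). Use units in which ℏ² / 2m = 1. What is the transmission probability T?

E < V_b: inside the barrier ψ ∝ e^{±κx} with κ = √(2m(V_b − E))/ℏ = 0.9899.
κa = 2.297, sinh(κa) = 4.920.
Matching ψ, ψ′ at both faces gives T = [1 + V_b² sinh²(κa) / (4E(V_b − E))]⁻¹ = 1/47.61 = 0.0210.

T = 0.0210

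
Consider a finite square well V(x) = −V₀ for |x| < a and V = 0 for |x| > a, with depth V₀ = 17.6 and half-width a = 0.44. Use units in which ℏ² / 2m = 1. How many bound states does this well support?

Define the well-strength parameter z₀ = (a/ℏ)√(2mV₀) = 0.44 × √(2·0.5·17.6) = 1.846.
A new bound state (alternating even/odd) appears each time z₀ passes a multiple of π/2, so N = ⌊2z₀/π⌋ + 1 = ⌊1.175⌋ + 1 = 2.

N = 2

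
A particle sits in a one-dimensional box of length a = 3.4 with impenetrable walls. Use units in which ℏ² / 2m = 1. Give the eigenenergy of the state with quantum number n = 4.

Requiring ψ(0) = ψ(a) = 0 quantises k = nπ/a, hence E_n = ℏ²k²/2m = n²π²ℏ²/(2ma²).
E_4 = 4² × π² / (2 × 0.5 × 3.4²) = 13.66.

E = 13.7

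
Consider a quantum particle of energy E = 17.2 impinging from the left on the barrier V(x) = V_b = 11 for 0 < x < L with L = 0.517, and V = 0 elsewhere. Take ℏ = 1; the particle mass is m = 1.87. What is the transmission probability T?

T = 0.905

E > V_b: inside the barrier k₂ = √(2m(E − V_b))/ℏ = 4.815, k₂L = 2.490.
Matching at both interfaces gives T⁻¹ = 1 + V_b² sin²(k₂L) / [4E(E − V_b)] = 1.104, hence T = 0.905.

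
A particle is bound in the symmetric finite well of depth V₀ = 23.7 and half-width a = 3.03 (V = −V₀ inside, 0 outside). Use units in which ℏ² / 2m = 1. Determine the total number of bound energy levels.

N = 10

Define the well-strength parameter z₀ = (a/ℏ)√(2mV₀) = 3.03 × √(2·0.5·23.7) = 14.75.
A new bound state (alternating even/odd) appears each time z₀ passes a multiple of π/2, so N = ⌊2z₀/π⌋ + 1 = ⌊9.391⌋ + 1 = 10.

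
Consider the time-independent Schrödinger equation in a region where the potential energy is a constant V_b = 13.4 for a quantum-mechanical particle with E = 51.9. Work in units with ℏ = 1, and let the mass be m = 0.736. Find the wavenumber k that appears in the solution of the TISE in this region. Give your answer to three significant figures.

k = 7.53

With E > V_b the solution is oscillatory, ψ ∝ e^{±ikx} with k = √(2m(E − V_b))/ℏ.
k = √(2 × 0.736 × 38.5) = 7.528.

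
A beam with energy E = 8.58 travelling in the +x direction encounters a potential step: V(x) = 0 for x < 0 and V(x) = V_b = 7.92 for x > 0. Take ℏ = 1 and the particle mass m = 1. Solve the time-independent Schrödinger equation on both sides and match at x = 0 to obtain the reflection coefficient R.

The wavenumbers are k₁ = √(2mE)/ℏ = 4.142 on the left and k₂ = √(2m(E − V_b))/ℏ = 1.149 on the right.
Matching ψ and ψ′ at x = 0 gives r = (k₁ − k₂)/(k₁ + k₂), so R = r² = 0.3201 and T = 1 − R = 0.6799.

R = 0.320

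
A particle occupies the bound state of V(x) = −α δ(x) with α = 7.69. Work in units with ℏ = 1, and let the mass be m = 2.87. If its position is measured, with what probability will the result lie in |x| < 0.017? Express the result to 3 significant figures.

The normalised bound state is ψ = √κ e^{−κ|x|} with κ = mα/ℏ² = 22.07.
P(|x| < d) = ∫_{−d}^{d} κ e^{−2κ|x|} dx = 1 − e^{−2κd} = 1 − e^{−0.7504} = 0.5278.

P = 0.528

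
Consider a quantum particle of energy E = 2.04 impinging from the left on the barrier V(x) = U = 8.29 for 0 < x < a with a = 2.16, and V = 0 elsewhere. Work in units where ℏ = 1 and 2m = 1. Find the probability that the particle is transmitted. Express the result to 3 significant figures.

T = 0.0000606

E < U: inside the barrier ψ ∝ e^{±κx} with κ = √(2m(U − E))/ℏ = 2.500.
κa = 5.400, sinh(κa) = 110.7.
The exact tunnelling result is T⁻¹ = 1 + U² sinh²(κa) / [4E(U − E)] = 16510, so T = 0.0000606.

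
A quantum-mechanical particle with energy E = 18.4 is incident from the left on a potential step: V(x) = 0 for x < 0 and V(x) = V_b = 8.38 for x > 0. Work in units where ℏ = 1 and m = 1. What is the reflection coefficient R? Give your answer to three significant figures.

The wavenumbers are k₁ = √(2mE)/ℏ = 6.066 on the left and k₂ = √(2m(E − V_b))/ℏ = 4.477 on the right.
Continuity of ψ and ψ′ at the step yields the reflection amplitude r = (k₁ − k₂)/(k₁ + k₂) = 0.1508; thus R = |r|² = 0.02274, T = 0.9773.

R = 0.0227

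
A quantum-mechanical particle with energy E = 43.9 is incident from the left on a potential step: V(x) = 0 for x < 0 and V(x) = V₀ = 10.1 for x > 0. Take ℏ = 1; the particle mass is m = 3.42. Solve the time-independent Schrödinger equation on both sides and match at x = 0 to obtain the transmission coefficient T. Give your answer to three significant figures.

The wavenumbers are k₁ = √(2mE)/ℏ = 17.33 on the left and k₂ = √(2m(E − V₀))/ℏ = 15.20 on the right.
Continuity of ψ and ψ′ at the step yields the reflection amplitude r = (k₁ − k₂)/(k₁ + k₂) = 0.06527; thus R = |r|² = 0.004260, T = 0.9957.

T = 0.996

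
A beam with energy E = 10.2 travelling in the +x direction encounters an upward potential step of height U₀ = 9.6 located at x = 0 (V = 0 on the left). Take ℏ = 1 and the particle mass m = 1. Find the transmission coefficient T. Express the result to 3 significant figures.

T = 0.628

On each side the TISE gives plane waves with k = √(2m(E − V))/ℏ: k₁ = √(2·1·10.2) = 4.517, k₂ = √(2·1·0.6) = 1.095.
Continuity of ψ and ψ′ at the step yields the reflection amplitude r = (k₁ − k₂)/(k₁ + k₂) = 0.6096; thus R = |r|² = 0.3716, T = 0.6284.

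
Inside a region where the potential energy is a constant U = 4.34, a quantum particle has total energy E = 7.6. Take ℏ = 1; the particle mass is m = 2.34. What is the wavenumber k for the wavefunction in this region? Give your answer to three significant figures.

With E > U the solution is oscillatory, ψ ∝ e^{±ikx} with k = √(2m(E − U))/ℏ.
k = √(2 × 2.34 × 3.26) = 3.906.

k = 3.91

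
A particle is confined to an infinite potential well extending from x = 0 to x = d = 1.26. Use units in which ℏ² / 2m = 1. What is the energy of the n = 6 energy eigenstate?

Requiring ψ(0) = ψ(d) = 0 quantises k = nπ/d, hence E_n = ℏ²k²/2m = n²π²ℏ²/(2md²).
E_6 = 6² × π² / (2 × 0.5 × 1.26²) = 223.8.

E = 224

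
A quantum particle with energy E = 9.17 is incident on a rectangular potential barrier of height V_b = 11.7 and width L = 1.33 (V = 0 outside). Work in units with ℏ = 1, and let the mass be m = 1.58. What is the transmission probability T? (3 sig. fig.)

Since E < V_b the interior solution is evanescent with decay constant κ = √(2m(V_b − E))/ℏ = 2.828.
κL = 3.761, sinh(κL) = 21.48.
The exact tunnelling result is T⁻¹ = 1 + V_b² sinh²(κL) / [4E(V_b − E)] = 681.3, so T = 0.00147.

T = 0.00147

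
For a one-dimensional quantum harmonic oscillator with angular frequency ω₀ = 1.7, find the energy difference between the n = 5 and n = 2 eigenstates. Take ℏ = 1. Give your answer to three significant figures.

E_n = ℏω₀(n + ½), so ΔE = (5 − 2) ℏω₀ = 3 × 1.7 = 5.100.

ΔE = 5.10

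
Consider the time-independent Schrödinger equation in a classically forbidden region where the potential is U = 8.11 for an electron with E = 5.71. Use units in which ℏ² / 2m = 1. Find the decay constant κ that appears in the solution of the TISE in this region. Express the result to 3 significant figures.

κ = 1.55

Since E < U the TISE in this region is ψ'' = κ²ψ with κ = √(2m(U − E))/ℏ.
κ = √(2 × 0.5 × 2.4) = 1.549.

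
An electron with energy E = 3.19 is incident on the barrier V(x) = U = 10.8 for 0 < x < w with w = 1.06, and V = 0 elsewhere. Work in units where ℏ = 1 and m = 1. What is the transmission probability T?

E < U: inside the barrier ψ ∝ e^{±κx} with κ = √(2m(U − E))/ℏ = 3.901.
κw = 4.135, sinh(κw) = 31.25.
Matching ψ, ψ′ at both faces gives T = [1 + U² sinh²(κw) / (4E(U − E))]⁻¹ = 1/1174 = 0.000852.

T = 0.000852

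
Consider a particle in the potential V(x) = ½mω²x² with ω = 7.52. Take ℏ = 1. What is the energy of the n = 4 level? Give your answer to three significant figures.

E = 33.8

Using E_n = (n + ½)ℏω: E_4 = 4.5 × 7.52 = 33.84.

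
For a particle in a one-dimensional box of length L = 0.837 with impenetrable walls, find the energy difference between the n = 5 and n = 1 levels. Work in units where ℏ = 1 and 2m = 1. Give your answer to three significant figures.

E_n = n²π²ℏ²/(2mL²), so ΔE = (5² − 1²) π²ℏ²/(2mL²).
ΔE = 24 × π² / (2 × 0.5 × 0.837²) = 338.1.

ΔE = 338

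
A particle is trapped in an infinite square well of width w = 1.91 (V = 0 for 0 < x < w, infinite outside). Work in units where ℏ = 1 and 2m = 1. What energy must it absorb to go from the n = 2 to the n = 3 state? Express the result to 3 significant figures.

E_n = n²π²ℏ²/(2mw²), so ΔE = (3² − 2²) π²ℏ²/(2mw²).
ΔE = 5 × π² / (2 × 0.5 × 1.91²) = 13.53.

ΔE = 13.5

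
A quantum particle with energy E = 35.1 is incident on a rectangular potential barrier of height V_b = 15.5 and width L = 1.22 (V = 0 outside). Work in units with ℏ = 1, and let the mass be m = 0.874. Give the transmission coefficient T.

E > V_b: inside the barrier k₂ = √(2m(E − V_b))/ℏ = 5.853, k₂L = 7.141.
T = [1 + V_b² sin²(k₂L) / (4E(E − V_b))]⁻¹ = 1/1.050 = 0.952.

T = 0.952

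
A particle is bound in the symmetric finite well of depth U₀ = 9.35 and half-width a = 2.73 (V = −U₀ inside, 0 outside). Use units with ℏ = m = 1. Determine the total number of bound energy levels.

N = 8

Define the well-strength parameter z₀ = (a/ℏ)√(2mU₀) = 2.73 × √(2·1·9.35) = 11.81.
A new bound state (alternating even/odd) appears each time z₀ passes a multiple of π/2, so N = ⌊2z₀/π⌋ + 1 = ⌊7.516⌋ + 1 = 8.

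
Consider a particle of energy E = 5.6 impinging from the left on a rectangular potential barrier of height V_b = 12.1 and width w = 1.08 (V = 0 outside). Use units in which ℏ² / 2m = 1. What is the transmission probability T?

Since E < V_b the interior solution is evanescent with decay constant κ = √(2m(V_b − E))/ℏ = 2.550.
κw = 2.753, sinh(κw) = 7.817.
Matching ψ, ψ′ at both faces gives T = [1 + V_b² sinh²(κw) / (4E(V_b − E))]⁻¹ = 1/62.44 = 0.0160.

T = 0.0160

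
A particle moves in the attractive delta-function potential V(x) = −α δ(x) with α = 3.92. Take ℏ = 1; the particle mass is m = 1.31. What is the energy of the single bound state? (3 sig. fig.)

For x ≠ 0 the bound state is ψ ∝ e^{−κ|x|}; integrating the TISE across the delta gives the cusp condition 2κ = 2mα/ℏ², so κ = 5.135.
Then E = −ℏ²κ²/(2m) = −mα²/(2ℏ²) = -10.06.

E = -10.1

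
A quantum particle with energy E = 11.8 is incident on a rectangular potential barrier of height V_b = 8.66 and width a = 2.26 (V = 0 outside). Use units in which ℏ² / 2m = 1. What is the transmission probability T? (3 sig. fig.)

T = 0.774

E > V_b: inside the barrier k₂ = √(2m(E − V_b))/ℏ = 1.772, k₂a = 4.005.
T = [1 + V_b² sin²(k₂a) / (4E(E − V_b))]⁻¹ = 1/1.292 = 0.774.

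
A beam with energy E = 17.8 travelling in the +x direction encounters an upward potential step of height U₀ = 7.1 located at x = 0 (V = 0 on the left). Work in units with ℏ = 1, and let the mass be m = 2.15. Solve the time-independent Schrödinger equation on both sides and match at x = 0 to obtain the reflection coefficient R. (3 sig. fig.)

R = 0.0160

On each side the TISE gives plane waves with k = √(2m(E − V))/ℏ: k₁ = √(2·2.15·17.8) = 8.749, k₂ = √(2·2.15·10.7) = 6.783.
Continuity of ψ and ψ′ at the step yields the reflection amplitude r = (k₁ − k₂)/(k₁ + k₂) = 0.1266; thus R = |r|² = 0.01602, T = 0.9840.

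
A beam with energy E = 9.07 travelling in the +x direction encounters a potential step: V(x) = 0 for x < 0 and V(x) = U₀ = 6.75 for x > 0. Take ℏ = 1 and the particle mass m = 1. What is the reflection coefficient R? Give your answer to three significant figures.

The wavenumbers are k₁ = √(2mE)/ℏ = 4.259 on the left and k₂ = √(2m(E − U₀))/ℏ = 2.154 on the right.
Continuity of ψ and ψ′ at the step yields the reflection amplitude r = (k₁ − k₂)/(k₁ + k₂) = 0.3282; thus R = |r|² = 0.1077, T = 0.8923.

R = 0.108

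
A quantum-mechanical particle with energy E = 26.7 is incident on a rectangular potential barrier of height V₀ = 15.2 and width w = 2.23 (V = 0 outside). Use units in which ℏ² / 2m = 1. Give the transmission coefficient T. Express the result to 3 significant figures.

T = 0.853

Above the barrier the interior wavenumber is k₂ = √(2m(E − V₀))/ℏ = 3.391, giving phase k₂w = 7.562.
Matching at both interfaces gives T⁻¹ = 1 + V₀² sin²(k₂w) / [4E(E − V₀)] = 1.173, hence T = 0.853.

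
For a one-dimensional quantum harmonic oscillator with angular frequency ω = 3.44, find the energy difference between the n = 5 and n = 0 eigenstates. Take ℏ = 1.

E_n = ℏω(n + ½), so ΔE = (5 − 0) ℏω = 5 × 3.44 = 17.20.

ΔE = 17.2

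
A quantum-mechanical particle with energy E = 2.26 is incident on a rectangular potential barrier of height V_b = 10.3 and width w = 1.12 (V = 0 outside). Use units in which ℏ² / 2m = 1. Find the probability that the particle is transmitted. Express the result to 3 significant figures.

T = 0.00477

E < V_b: inside the barrier ψ ∝ e^{±κx} with κ = √(2m(V_b − E))/ℏ = 2.835.
κw = 3.176, sinh(κw) = 11.95.
The exact tunnelling result is T⁻¹ = 1 + V_b² sinh²(κw) / [4E(V_b − E)] = 209.5, so T = 0.00477.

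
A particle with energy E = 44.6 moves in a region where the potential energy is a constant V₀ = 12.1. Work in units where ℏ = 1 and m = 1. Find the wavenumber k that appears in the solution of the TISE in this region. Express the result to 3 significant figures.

k = 8.06

With E > V₀ the solution is oscillatory, ψ ∝ e^{±ikx} with k = √(2m(E − V₀))/ℏ.
k = √(2 × 1 × 32.5) = 8.062.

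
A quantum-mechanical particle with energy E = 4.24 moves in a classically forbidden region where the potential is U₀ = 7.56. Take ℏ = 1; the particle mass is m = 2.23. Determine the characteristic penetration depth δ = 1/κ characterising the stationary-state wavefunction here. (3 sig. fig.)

δ = 0.260

Since E < U₀ the TISE in this region is ψ'' = κ²ψ with κ = √(2m(U₀ − E))/ℏ.
κ = √(2 × 2.23 × 3.32) = 3.848. The penetration depth is δ = 1/κ = 0.260.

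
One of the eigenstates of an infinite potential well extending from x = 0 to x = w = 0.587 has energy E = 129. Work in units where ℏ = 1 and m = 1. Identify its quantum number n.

From E_n = n²π²ℏ²/(2mw²) invert to n = √(2mw²E)/(πℏ).
n = (0.587/π) × √(2 × 1 × 129) = 3.001 → n = 3.

n = 3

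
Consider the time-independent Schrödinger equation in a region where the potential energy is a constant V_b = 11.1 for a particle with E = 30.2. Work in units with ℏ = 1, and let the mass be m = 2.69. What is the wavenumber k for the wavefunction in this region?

With E > V_b the solution is oscillatory, ψ ∝ e^{±ikx} with k = √(2m(E − V_b))/ℏ.
k = √(2 × 2.69 × 19.1) = 10.14.

k = 10.1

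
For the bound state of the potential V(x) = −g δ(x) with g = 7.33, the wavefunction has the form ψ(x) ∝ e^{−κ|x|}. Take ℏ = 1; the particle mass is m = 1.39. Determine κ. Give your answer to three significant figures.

Integrate −(ℏ²/2m)ψ'' − gδ(x)ψ = Eψ from −ε to +ε: the ψ'' term gives ψ'(0⁺) − ψ'(0⁻) and the δ term gives −(2mg/ℏ²)ψ(0).
With ψ ∝ e^{−κ|x|} this yields −2κ = −2mg/ℏ², so κ = mg/ℏ² = 10.19.

κ = 10.2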